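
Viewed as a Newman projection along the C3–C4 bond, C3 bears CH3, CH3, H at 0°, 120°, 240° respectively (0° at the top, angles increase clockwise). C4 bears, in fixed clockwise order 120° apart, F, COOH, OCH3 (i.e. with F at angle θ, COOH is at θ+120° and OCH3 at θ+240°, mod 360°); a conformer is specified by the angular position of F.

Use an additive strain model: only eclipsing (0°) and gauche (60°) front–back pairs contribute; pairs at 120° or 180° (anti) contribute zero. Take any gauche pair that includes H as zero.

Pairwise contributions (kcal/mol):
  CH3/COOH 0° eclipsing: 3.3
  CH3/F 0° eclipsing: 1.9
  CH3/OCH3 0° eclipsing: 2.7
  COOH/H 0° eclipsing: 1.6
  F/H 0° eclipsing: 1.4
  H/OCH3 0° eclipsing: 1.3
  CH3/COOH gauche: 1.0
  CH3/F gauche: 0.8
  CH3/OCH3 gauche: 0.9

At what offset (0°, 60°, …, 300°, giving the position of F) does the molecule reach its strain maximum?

240°

F at 0° is eclipsed. CH3 at 0° is eclipsed with F at 0° (1.9); CH3 at 120° is eclipsed with COOH at 120° (3.3); H at 240° is eclipsed with OCH3 at 240° (1.3). Total 6.5 kcal/mol.
F at 60° is staggered. CH3 at 0° is gauche with F at 60° (0.8); CH3 at 0° is gauche with OCH3 at 300° (0.9); CH3 at 120° is gauche with F at 60° (0.8); CH3 at 120° is gauche with COOH at 180° (1.0). Total 3.5 kcal/mol.
F at 120° is eclipsed. CH3 at 0° is eclipsed with OCH3 at 0° (2.7); CH3 at 120° is eclipsed with F at 120° (1.9); H at 240° is eclipsed with COOH at 240° (1.6). Total 6.2 kcal/mol.
F at 180° is staggered. CH3 at 0° is gauche with COOH at 300° (1.0); CH3 at 0° is gauche with OCH3 at 60° (0.9); CH3 at 120° is gauche with F at 180° (0.8); CH3 at 120° is gauche with OCH3 at 60° (0.9). Total 3.6 kcal/mol.
F at 240° is eclipsed. CH3 at 0° is eclipsed with COOH at 0° (3.3); CH3 at 120° is eclipsed with OCH3 at 120° (2.7); H at 240° is eclipsed with F at 240° (1.4). Total 7.4 kcal/mol.
F at 300° is staggered. CH3 at 0° is gauche with F at 300° (0.8); CH3 at 0° is gauche with COOH at 60° (1.0); CH3 at 120° is gauche with COOH at 60° (1.0); CH3 at 120° is gauche with OCH3 at 180° (0.9). Total 3.7 kcal/mol.
The maximum (7.4 kcal/mol) occurs with F at 240°.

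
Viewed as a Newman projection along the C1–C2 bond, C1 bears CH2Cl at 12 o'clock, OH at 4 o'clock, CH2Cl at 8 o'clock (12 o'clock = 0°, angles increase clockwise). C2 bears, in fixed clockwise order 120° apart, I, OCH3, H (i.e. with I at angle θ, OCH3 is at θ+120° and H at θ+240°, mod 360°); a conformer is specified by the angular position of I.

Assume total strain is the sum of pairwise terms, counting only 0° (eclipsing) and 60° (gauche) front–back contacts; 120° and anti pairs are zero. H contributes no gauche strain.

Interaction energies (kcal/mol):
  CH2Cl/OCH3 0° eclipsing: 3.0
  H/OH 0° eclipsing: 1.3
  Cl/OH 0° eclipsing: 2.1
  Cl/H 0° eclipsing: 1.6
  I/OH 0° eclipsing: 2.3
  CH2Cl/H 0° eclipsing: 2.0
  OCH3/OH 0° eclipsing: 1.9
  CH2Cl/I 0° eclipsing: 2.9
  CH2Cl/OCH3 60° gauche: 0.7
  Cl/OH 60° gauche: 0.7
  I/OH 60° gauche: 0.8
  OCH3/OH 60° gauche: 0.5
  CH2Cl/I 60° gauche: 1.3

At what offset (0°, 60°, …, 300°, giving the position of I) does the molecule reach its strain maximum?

I at 0° (eclipsed): CH2Cl(0°)/I(0°) eclipsed 2.9; OH(120°)/OCH3(120°) eclipsed 1.9; CH2Cl(240°)/H(240°) eclipsed 2.0 → 6.8 kcal/mol.
I at 60° (staggered): CH2Cl(0°)/I(60°) gauche 1.3; OH(120°)/I(60°) gauche 0.8; OH(120°)/OCH3(180°) gauche 0.5; CH2Cl(240°)/OCH3(180°) gauche 0.7 → 3.3 kcal/mol.
I at 120° (eclipsed): CH2Cl(0°)/H(0°) eclipsed 2.0; OH(120°)/I(120°) eclipsed 2.3; CH2Cl(240°)/OCH3(240°) eclipsed 3.0 → 7.3 kcal/mol.
I at 180° (staggered): CH2Cl(0°)/OCH3(300°) gauche 0.7; OH(120°)/I(180°) gauche 0.8; CH2Cl(240°)/I(180°) gauche 1.3; CH2Cl(240°)/OCH3(300°) gauche 0.7 → 3.5 kcal/mol.
I at 240° (eclipsed): CH2Cl(0°)/OCH3(0°) eclipsed 3.0; OH(120°)/H(120°) eclipsed 1.3; CH2Cl(240°)/I(240°) eclipsed 2.9 → 7.2 kcal/mol.
I at 300° (staggered): CH2Cl(0°)/I(300°) gauche 1.3; CH2Cl(0°)/OCH3(60°) gauche 0.7; OH(120°)/OCH3(60°) gauche 0.5; CH2Cl(240°)/I(300°) gauche 1.3 → 3.8 kcal/mol.
The maximum (7.3 kcal/mol) occurs with I at 120°.

120°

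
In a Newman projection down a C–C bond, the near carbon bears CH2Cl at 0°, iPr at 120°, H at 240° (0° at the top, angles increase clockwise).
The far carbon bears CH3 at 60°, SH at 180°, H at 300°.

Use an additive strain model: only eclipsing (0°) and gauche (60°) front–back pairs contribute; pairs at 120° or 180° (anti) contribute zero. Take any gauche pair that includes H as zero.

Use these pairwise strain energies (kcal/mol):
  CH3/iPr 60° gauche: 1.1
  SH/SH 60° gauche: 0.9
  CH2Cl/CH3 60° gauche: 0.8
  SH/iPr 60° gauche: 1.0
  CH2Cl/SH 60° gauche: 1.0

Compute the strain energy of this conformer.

This conformer (staggered): CH2Cl–CH3 gauche, iPr–CH3 gauche, iPr–SH gauche; 0.8 + 1.1 + 1.0 = 2.9 kcal/mol.

2.9 kcal/mol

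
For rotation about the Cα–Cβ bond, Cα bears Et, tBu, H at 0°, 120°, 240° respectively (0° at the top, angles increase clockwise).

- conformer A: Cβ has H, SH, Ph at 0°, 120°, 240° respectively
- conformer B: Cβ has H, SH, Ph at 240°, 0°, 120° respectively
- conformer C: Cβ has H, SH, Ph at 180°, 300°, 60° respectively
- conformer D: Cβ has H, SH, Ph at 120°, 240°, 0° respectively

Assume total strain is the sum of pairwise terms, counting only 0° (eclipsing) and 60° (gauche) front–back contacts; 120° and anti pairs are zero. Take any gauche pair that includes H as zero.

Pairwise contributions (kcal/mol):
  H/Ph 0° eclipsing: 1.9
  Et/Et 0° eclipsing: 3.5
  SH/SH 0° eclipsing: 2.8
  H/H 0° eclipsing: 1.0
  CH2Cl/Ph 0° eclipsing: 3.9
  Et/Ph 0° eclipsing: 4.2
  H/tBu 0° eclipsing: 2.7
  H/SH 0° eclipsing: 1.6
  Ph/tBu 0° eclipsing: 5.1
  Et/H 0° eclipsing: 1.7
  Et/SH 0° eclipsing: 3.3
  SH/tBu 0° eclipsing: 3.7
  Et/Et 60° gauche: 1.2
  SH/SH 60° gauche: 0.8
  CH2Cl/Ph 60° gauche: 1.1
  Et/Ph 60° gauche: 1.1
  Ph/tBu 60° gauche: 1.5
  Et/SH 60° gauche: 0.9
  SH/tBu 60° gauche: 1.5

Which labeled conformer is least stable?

A (eclipsed): Et–H eclipsed, tBu–SH eclipsed, H–Ph eclipsed; 1.7 + 3.7 + 1.9 = 7.3 kcal/mol.
B (eclipsed): Et–SH eclipsed, tBu–Ph eclipsed, H–H eclipsed; 3.3 + 5.1 + 1.0 = 9.4 kcal/mol.
C (staggered): Et–SH gauche, Et–Ph gauche, tBu–Ph gauche; 0.9 + 1.1 + 1.5 = 3.5 kcal/mol.
D (eclipsed): Et–Ph eclipsed, tBu–H eclipsed, H–SH eclipsed; 4.2 + 2.7 + 1.6 = 8.5 kcal/mol.
B has the highest total (9.4 kcal/mol).

B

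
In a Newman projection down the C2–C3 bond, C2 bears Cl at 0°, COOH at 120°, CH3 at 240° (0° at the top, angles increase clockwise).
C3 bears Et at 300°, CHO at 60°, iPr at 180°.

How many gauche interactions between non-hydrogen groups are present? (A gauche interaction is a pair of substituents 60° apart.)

6

Non-H gauche pairs: Cl(0°)/Et(300°); Cl(0°)/CHO(60°); COOH(120°)/CHO(60°); COOH(120°)/iPr(180°); CH3(240°)/Et(300°); CH3(240°)/iPr(180°) — 6 interactions.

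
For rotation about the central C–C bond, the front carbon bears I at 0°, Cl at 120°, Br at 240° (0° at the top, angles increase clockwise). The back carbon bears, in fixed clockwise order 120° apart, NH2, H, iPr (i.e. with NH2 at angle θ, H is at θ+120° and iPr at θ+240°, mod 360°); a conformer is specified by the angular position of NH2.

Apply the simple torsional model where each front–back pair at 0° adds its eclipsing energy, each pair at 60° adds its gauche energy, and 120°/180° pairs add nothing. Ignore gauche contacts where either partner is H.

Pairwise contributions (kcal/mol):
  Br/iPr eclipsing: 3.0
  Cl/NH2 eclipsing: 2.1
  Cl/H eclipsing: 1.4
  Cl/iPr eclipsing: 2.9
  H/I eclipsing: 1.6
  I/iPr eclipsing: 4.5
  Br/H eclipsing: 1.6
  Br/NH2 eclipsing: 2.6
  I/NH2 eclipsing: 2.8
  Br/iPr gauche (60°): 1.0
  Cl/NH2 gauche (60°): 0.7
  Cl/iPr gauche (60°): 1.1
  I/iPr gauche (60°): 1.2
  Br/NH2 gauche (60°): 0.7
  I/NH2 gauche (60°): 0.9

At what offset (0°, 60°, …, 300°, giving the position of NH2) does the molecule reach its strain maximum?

NH2 at 0° is eclipsed. I at 0° is eclipsed with NH2 at 0° (2.8); Cl at 120° is eclipsed with H at 120° (1.4); Br at 240° is eclipsed with iPr at 240° (3.0). Total 7.2 kcal/mol.
NH2 at 60° is staggered. I at 0° is gauche with NH2 at 60° (0.9); I at 0° is gauche with iPr at 300° (1.2); Cl at 120° is gauche with NH2 at 60° (0.7); Br at 240° is gauche with iPr at 300° (1.0). Total 3.8 kcal/mol.
NH2 at 120° is eclipsed. I at 0° is eclipsed with iPr at 0° (4.5); Cl at 120° is eclipsed with NH2 at 120° (2.1); Br at 240° is eclipsed with H at 240° (1.6). Total 8.2 kcal/mol.
NH2 at 180° is staggered. I at 0° is gauche with iPr at 60° (1.2); Cl at 120° is gauche with NH2 at 180° (0.7); Cl at 120° is gauche with iPr at 60° (1.1); Br at 240° is gauche with NH2 at 180° (0.7). Total 3.7 kcal/mol.
NH2 at 240° is eclipsed. I at 0° is eclipsed with H at 0° (1.6); Cl at 120° is eclipsed with iPr at 120° (2.9); Br at 240° is eclipsed with NH2 at 240° (2.6). Total 7.1 kcal/mol.
NH2 at 300° is staggered. I at 0° is gauche with NH2 at 300° (0.9); Cl at 120° is gauche with iPr at 180° (1.1); Br at 240° is gauche with NH2 at 300° (0.7); Br at 240° is gauche with iPr at 180° (1.0). Total 3.7 kcal/mol.
The maximum (8.2 kcal/mol) occurs with NH2 at 120°.

120°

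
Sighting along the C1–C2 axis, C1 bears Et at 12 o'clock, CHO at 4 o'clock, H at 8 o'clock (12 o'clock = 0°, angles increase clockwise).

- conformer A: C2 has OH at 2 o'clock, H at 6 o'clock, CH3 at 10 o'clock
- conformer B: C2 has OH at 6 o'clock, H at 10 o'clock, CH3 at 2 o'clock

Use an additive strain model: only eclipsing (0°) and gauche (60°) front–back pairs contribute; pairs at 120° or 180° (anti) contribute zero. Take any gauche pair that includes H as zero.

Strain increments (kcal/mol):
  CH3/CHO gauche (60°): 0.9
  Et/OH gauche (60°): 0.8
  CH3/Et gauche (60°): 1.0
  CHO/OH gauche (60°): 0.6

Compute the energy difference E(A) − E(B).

A (staggered): Et(0°)/OH(60°) gauche 0.8; Et(0°)/CH3(300°) gauche 1.0; CHO(120°)/OH(60°) gauche 0.6 → 2.4 kcal/mol.
B (staggered): Et(0°)/CH3(60°) gauche 1.0; CHO(120°)/OH(180°) gauche 0.6; CHO(120°)/CH3(60°) gauche 0.9 → 2.5 kcal/mol.
E(A) − E(B) = 2.4 − 2.5 = -0.1 kcal/mol.

-0.1 kcal/mol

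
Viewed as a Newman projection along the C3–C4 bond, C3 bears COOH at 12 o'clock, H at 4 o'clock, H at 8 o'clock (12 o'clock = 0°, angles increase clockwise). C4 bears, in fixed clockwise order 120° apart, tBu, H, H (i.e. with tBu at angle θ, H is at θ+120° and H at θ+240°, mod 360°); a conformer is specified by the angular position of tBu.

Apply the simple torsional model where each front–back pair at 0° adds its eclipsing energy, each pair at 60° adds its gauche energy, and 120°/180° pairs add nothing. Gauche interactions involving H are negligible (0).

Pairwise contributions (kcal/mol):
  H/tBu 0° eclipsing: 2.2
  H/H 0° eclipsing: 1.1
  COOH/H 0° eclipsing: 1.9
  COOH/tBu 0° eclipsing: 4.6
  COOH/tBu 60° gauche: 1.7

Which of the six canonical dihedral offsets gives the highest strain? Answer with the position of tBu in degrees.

tBu at 0° (eclipsed): COOH(0°)/tBu(0°) eclipsed 4.6; H(120°)/H(120°) eclipsed 1.1; H(240°)/H(240°) eclipsed 1.1 → 6.8 kcal/mol.
tBu at 60° (staggered): COOH(0°)/tBu(60°) gauche 1.7 → 1.7 kcal/mol.
tBu at 120° (eclipsed): COOH(0°)/H(0°) eclipsed 1.9; H(120°)/tBu(120°) eclipsed 2.2; H(240°)/H(240°) eclipsed 1.1 → 5.2 kcal/mol.
tBu at 180° (staggered): no non-H gauche contacts → 0.0 kcal/mol.
tBu at 240° (eclipsed): COOH(0°)/H(0°) eclipsed 1.9; H(120°)/H(120°) eclipsed 1.1; H(240°)/tBu(240°) eclipsed 2.2 → 5.2 kcal/mol.
tBu at 300° (staggered): COOH(0°)/tBu(300°) gauche 1.7 → 1.7 kcal/mol.
The maximum (6.8 kcal/mol) occurs with tBu at 0°.

0°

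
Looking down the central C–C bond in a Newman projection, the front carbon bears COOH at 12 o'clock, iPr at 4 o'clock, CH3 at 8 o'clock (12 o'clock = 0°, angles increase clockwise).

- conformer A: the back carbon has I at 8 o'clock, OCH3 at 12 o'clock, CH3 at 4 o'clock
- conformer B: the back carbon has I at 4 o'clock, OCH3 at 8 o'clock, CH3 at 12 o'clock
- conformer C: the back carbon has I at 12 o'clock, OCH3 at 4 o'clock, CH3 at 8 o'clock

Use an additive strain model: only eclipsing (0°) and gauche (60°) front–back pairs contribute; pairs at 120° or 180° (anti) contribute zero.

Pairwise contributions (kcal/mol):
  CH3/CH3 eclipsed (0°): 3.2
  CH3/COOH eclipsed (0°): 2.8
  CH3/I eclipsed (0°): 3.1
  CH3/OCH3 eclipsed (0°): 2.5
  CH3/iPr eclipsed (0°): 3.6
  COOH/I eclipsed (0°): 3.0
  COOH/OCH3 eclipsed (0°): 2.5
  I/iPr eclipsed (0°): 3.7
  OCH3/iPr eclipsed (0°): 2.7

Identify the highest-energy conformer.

A

A (eclipsed): COOH(0°)/OCH3(0°) eclipsed 2.5; iPr(120°)/CH3(120°) eclipsed 3.6; CH3(240°)/I(240°) eclipsed 3.1 → 9.2 kcal/mol.
B (eclipsed): COOH(0°)/CH3(0°) eclipsed 2.8; iPr(120°)/I(120°) eclipsed 3.7; CH3(240°)/OCH3(240°) eclipsed 2.5 → 9.0 kcal/mol.
C (eclipsed): COOH(0°)/I(0°) eclipsed 3.0; iPr(120°)/OCH3(120°) eclipsed 2.7; CH3(240°)/CH3(240°) eclipsed 3.2 → 8.9 kcal/mol.
A has the highest total (9.2 kcal/mol).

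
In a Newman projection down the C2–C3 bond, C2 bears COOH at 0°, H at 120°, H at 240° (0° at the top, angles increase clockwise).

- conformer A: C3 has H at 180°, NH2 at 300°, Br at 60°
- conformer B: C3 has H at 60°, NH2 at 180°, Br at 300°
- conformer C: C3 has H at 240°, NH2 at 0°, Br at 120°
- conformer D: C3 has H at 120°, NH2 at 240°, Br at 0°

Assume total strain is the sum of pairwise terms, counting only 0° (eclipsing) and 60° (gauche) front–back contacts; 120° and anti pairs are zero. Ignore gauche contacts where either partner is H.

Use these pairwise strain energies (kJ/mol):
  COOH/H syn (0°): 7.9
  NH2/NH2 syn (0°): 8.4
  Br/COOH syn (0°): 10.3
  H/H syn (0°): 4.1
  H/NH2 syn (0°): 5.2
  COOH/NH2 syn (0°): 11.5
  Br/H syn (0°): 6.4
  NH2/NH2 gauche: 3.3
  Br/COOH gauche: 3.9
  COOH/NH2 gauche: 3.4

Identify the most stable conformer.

B

A (staggered): COOH(0°)/NH2(300°) gauche 3.4; COOH(0°)/Br(60°) gauche 3.9 → 7.3 kJ/mol.
B (staggered): COOH(0°)/Br(300°) gauche 3.9 → 3.9 kJ/mol.
C (eclipsed): COOH(0°)/NH2(0°) eclipsed 11.5; H(120°)/Br(120°) eclipsed 6.4; H(240°)/H(240°) eclipsed 4.1 → 22.0 kJ/mol.
D (eclipsed): COOH(0°)/Br(0°) eclipsed 10.3; H(120°)/H(120°) eclipsed 4.1; H(240°)/NH2(240°) eclipsed 5.2 → 19.6 kJ/mol.
B has the lowest total (3.9 kJ/mol).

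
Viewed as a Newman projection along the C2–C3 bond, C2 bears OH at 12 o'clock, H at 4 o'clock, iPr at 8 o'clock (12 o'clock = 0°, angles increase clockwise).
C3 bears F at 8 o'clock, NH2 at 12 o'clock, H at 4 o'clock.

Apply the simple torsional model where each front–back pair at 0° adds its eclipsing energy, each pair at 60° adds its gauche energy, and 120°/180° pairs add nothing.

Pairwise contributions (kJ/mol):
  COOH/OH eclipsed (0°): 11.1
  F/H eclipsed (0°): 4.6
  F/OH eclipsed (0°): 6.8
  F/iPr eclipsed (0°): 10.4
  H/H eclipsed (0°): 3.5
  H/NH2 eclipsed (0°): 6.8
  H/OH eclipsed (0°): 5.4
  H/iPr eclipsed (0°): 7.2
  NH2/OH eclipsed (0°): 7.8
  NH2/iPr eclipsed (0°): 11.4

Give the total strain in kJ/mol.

This conformer (eclipsed): OH(0°)/NH2(0°) eclipsed 7.8; H(120°)/H(120°) eclipsed 3.5; iPr(240°)/F(240°) eclipsed 10.4 → 21.7 kJ/mol.

21.7 kJ/mol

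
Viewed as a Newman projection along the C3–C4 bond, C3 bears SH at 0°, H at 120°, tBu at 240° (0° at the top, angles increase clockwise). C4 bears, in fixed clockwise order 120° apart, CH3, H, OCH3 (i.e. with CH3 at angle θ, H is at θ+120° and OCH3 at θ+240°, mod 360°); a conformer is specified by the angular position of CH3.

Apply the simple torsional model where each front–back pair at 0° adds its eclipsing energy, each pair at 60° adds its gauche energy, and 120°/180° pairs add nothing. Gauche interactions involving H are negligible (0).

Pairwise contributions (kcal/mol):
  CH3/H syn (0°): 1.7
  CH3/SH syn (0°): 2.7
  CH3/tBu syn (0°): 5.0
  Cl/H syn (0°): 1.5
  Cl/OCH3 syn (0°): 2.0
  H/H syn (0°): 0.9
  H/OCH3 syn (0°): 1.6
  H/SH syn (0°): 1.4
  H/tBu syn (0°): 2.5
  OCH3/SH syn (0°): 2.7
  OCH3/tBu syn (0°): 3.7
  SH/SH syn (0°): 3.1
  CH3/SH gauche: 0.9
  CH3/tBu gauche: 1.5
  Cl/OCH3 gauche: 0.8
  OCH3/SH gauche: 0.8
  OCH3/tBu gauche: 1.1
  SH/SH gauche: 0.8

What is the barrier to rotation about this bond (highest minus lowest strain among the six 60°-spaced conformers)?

5.7 kcal/mol

CH3 at 0° (eclipsed): SH(0°)/CH3(0°) eclipsed 2.7; H(120°)/H(120°) eclipsed 0.9; tBu(240°)/OCH3(240°) eclipsed 3.7 → 7.3 kcal/mol.
CH3 at 60° (staggered): SH(0°)/CH3(60°) gauche 0.9; SH(0°)/OCH3(300°) gauche 0.8; tBu(240°)/OCH3(300°) gauche 1.1 → 2.8 kcal/mol.
CH3 at 120° (eclipsed): SH(0°)/OCH3(0°) eclipsed 2.7; H(120°)/CH3(120°) eclipsed 1.7; tBu(240°)/H(240°) eclipsed 2.5 → 6.9 kcal/mol.
CH3 at 180° (staggered): SH(0°)/OCH3(60°) gauche 0.8; tBu(240°)/CH3(180°) gauche 1.5 → 2.3 kcal/mol.
CH3 at 240° (eclipsed): SH(0°)/H(0°) eclipsed 1.4; H(120°)/OCH3(120°) eclipsed 1.6; tBu(240°)/CH3(240°) eclipsed 5.0 → 8.0 kcal/mol.
CH3 at 300° (staggered): SH(0°)/CH3(300°) gauche 0.9; tBu(240°)/CH3(300°) gauche 1.5; tBu(240°)/OCH3(180°) gauche 1.1 → 3.5 kcal/mol.
Max at 240° (8.0 kcal/mol), min at 180° (2.3 kcal/mol); barrier = 5.7 kcal/mol.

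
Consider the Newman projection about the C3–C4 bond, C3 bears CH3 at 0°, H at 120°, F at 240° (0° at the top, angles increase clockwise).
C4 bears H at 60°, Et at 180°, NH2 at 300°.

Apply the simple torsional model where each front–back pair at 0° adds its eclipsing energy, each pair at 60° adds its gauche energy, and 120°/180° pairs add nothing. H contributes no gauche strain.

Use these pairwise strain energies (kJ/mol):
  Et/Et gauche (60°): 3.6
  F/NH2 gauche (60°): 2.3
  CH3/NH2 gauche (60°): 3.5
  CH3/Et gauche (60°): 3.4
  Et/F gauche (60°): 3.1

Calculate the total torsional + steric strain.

This conformer (staggered): CH3(0°)/NH2(300°) gauche 3.5; F(240°)/Et(180°) gauche 3.1; F(240°)/NH2(300°) gauche 2.3 → 8.9 kJ/mol.

8.9 kJ/mol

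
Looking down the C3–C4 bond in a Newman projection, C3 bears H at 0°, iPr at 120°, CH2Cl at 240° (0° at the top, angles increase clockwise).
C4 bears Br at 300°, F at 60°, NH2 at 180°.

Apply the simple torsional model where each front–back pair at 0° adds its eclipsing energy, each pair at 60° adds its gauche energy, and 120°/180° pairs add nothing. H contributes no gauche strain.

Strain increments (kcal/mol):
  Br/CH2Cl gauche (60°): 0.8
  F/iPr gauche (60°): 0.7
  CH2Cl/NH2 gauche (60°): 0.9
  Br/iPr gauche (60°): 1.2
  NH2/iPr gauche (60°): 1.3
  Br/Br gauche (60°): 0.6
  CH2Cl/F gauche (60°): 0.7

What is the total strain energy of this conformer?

This conformer is staggered. iPr at 120° is gauche with F at 60° (0.7); iPr at 120° is gauche with NH2 at 180° (1.3); CH2Cl at 240° is gauche with Br at 300° (0.8); CH2Cl at 240° is gauche with NH2 at 180° (0.9). Total 3.7 kcal/mol.

3.7 kcal/mol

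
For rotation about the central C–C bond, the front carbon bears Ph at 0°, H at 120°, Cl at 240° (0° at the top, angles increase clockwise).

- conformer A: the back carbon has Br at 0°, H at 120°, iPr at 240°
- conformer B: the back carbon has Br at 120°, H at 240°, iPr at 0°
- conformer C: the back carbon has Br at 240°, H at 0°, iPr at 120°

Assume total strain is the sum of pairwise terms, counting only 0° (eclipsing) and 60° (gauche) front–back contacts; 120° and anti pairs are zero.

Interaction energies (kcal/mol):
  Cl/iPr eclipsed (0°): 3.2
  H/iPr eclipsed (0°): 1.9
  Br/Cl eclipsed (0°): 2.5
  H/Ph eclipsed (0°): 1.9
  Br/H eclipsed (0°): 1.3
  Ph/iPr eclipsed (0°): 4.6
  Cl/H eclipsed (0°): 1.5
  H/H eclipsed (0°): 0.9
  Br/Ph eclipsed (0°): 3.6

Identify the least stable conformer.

A is eclipsed. Ph at 0° is eclipsed with Br at 0° (3.6); H at 120° is eclipsed with H at 120° (0.9); Cl at 240° is eclipsed with iPr at 240° (3.2). Total 7.7 kcal/mol.
B is eclipsed. Ph at 0° is eclipsed with iPr at 0° (4.6); H at 120° is eclipsed with Br at 120° (1.3); Cl at 240° is eclipsed with H at 240° (1.5). Total 7.4 kcal/mol.
C is eclipsed. Ph at 0° is eclipsed with H at 0° (1.9); H at 120° is eclipsed with iPr at 120° (1.9); Cl at 240° is eclipsed with Br at 240° (2.5). Total 6.3 kcal/mol.
A has the highest total (7.7 kcal/mol).

A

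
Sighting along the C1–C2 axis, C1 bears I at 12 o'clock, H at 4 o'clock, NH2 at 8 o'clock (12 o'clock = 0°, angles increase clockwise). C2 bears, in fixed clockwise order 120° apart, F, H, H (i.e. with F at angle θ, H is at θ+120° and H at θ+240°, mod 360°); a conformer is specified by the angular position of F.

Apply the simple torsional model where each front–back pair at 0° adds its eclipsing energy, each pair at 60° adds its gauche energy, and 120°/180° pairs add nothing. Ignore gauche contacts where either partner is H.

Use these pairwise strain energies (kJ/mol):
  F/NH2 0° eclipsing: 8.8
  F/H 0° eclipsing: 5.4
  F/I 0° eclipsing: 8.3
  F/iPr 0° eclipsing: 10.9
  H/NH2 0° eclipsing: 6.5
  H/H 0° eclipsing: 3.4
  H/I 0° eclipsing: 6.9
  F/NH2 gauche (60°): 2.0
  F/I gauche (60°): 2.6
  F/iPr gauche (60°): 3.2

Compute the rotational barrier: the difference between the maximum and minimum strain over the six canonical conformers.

17.1 kJ/mol

F at 0° is eclipsed. I at 0° is eclipsed with F at 0° (8.3); H at 120° is eclipsed with H at 120° (3.4); NH2 at 240° is eclipsed with H at 240° (6.5). Total 18.2 kJ/mol.
F at 60° is staggered. I at 0° is gauche with F at 60° (2.6). Total 2.6 kJ/mol.
F at 120° is eclipsed. I at 0° is eclipsed with H at 0° (6.9); H at 120° is eclipsed with F at 120° (5.4); NH2 at 240° is eclipsed with H at 240° (6.5). Total 18.8 kJ/mol.
F at 180° is staggered. NH2 at 240° is gauche with F at 180° (2.0). Total 2.0 kJ/mol.
F at 240° is eclipsed. I at 0° is eclipsed with H at 0° (6.9); H at 120° is eclipsed with H at 120° (3.4); NH2 at 240° is eclipsed with F at 240° (8.8). Total 19.1 kJ/mol.
F at 300° is staggered. I at 0° is gauche with F at 300° (2.6); NH2 at 240° is gauche with F at 300° (2.0). Total 4.6 kJ/mol.
Max at 240° (19.1 kJ/mol), min at 180° (2.0 kJ/mol); barrier = 17.1 kJ/mol.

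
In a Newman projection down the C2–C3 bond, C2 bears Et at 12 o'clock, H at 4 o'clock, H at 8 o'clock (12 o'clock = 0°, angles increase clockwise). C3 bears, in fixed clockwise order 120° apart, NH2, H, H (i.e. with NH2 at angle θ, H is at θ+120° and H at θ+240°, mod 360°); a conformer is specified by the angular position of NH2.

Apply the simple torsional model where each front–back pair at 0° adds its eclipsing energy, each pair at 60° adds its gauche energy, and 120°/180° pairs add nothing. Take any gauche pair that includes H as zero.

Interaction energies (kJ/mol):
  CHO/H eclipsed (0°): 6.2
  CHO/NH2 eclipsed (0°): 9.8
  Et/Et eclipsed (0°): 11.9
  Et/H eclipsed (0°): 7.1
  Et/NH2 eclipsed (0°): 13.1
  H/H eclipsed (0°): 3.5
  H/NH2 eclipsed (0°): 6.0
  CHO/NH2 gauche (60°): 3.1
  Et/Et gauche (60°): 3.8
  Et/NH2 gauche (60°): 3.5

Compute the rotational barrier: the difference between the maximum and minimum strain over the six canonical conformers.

NH2 at 0° (eclipsed): Et(0°)/NH2(0°) eclipsed 13.1; H(120°)/H(120°) eclipsed 3.5; H(240°)/H(240°) eclipsed 3.5 → 20.1 kJ/mol.
NH2 at 60° (staggered): Et(0°)/NH2(60°) gauche 3.5 → 3.5 kJ/mol.
NH2 at 120° (eclipsed): Et(0°)/H(0°) eclipsed 7.1; H(120°)/NH2(120°) eclipsed 6.0; H(240°)/H(240°) eclipsed 3.5 → 16.6 kJ/mol.
NH2 at 180° (staggered): no non-H gauche contacts → 0.0 kJ/mol.
NH2 at 240° (eclipsed): Et(0°)/H(0°) eclipsed 7.1; H(120°)/H(120°) eclipsed 3.5; H(240°)/NH2(240°) eclipsed 6.0 → 16.6 kJ/mol.
NH2 at 300° (staggered): Et(0°)/NH2(300°) gauche 3.5 → 3.5 kJ/mol.
Max at 0° (20.1 kJ/mol), min at 180° (0.0 kJ/mol); barrier = 20.1 kJ/mol.

20.1 kJ/mol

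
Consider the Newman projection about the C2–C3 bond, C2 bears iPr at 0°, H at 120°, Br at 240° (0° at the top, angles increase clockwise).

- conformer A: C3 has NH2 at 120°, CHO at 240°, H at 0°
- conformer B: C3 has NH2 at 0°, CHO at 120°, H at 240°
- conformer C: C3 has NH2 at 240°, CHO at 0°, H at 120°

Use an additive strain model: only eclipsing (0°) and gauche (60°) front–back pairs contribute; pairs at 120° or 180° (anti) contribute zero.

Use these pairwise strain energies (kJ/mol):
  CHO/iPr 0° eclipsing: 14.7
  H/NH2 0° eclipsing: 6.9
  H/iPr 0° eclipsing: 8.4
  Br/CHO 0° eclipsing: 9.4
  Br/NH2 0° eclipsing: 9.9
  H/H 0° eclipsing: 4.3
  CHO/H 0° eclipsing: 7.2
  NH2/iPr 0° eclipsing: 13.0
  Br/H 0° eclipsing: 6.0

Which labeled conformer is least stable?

A (eclipsed): iPr–H eclipsed, H–NH2 eclipsed, Br–CHO eclipsed; 8.4 + 6.9 + 9.4 = 24.7 kJ/mol.
B (eclipsed): iPr–NH2 eclipsed, H–CHO eclipsed, Br–H eclipsed; 13.0 + 7.2 + 6.0 = 26.2 kJ/mol.
C (eclipsed): iPr–CHO eclipsed, H–H eclipsed, Br–NH2 eclipsed; 14.7 + 4.3 + 9.9 = 28.9 kJ/mol.
C has the highest total (28.9 kJ/mol).

C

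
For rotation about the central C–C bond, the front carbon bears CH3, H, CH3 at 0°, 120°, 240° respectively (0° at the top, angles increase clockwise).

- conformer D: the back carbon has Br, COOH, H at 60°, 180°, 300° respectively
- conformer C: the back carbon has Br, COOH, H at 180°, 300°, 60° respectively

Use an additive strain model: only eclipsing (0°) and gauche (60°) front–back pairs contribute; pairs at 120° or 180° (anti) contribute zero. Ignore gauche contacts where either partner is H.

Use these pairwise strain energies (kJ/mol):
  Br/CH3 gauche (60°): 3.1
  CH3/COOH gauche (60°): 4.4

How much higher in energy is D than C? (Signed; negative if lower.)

-4.4 kJ/mol

D (staggered): CH3–Br gauche, CH3–COOH gauche; 3.1 + 4.4 = 7.5 kJ/mol.
C (staggered): CH3–COOH gauche, CH3–Br gauche, CH3–COOH gauche; 4.4 + 3.1 + 4.4 = 11.9 kJ/mol.
E(D) − E(C) = 7.5 − 11.9 = -4.4 kJ/mol.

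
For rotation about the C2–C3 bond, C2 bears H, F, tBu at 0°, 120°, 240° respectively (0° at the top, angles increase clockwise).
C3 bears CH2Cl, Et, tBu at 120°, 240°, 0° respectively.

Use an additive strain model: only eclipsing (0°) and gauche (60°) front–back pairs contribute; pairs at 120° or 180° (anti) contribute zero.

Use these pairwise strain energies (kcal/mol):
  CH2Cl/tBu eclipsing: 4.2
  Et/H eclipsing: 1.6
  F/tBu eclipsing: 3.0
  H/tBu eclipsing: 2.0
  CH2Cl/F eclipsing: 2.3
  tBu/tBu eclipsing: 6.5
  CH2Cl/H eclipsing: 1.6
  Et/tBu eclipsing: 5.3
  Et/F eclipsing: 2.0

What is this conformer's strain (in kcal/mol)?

This conformer is eclipsed. H at 0° is eclipsed with tBu at 0° (2.0); F at 120° is eclipsed with CH2Cl at 120° (2.3); tBu at 240° is eclipsed with Et at 240° (5.3). Total 9.6 kcal/mol.

9.6 kcal/mol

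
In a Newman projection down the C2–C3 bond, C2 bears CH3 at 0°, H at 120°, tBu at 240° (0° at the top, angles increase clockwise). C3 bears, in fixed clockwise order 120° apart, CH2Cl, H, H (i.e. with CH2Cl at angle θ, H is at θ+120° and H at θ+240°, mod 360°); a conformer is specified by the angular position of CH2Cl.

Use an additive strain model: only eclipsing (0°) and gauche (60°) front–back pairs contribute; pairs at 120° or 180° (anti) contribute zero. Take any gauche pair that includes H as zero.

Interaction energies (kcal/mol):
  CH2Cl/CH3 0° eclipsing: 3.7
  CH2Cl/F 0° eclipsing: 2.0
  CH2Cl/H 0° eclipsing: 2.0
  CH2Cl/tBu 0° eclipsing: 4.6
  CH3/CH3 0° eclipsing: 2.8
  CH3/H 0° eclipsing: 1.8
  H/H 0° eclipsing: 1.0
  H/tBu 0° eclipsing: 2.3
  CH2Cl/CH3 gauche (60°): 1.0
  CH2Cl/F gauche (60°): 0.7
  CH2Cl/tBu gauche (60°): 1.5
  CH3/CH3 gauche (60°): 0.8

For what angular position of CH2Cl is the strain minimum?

60°

CH2Cl at 0° (eclipsed): CH3(0°)/CH2Cl(0°) eclipsed 3.7; H(120°)/H(120°) eclipsed 1.0; tBu(240°)/H(240°) eclipsed 2.3 → 7.0 kcal/mol.
CH2Cl at 60° (staggered): CH3(0°)/CH2Cl(60°) gauche 1.0 → 1.0 kcal/mol.
CH2Cl at 120° (eclipsed): CH3(0°)/H(0°) eclipsed 1.8; H(120°)/CH2Cl(120°) eclipsed 2.0; tBu(240°)/H(240°) eclipsed 2.3 → 6.1 kcal/mol.
CH2Cl at 180° (staggered): tBu(240°)/CH2Cl(180°) gauche 1.5 → 1.5 kcal/mol.
CH2Cl at 240° (eclipsed): CH3(0°)/H(0°) eclipsed 1.8; H(120°)/H(120°) eclipsed 1.0; tBu(240°)/CH2Cl(240°) eclipsed 4.6 → 7.4 kcal/mol.
CH2Cl at 300° (staggered): CH3(0°)/CH2Cl(300°) gauche 1.0; tBu(240°)/CH2Cl(300°) gauche 1.5 → 2.5 kcal/mol.
The minimum (1.0 kcal/mol) occurs with CH2Cl at 60°.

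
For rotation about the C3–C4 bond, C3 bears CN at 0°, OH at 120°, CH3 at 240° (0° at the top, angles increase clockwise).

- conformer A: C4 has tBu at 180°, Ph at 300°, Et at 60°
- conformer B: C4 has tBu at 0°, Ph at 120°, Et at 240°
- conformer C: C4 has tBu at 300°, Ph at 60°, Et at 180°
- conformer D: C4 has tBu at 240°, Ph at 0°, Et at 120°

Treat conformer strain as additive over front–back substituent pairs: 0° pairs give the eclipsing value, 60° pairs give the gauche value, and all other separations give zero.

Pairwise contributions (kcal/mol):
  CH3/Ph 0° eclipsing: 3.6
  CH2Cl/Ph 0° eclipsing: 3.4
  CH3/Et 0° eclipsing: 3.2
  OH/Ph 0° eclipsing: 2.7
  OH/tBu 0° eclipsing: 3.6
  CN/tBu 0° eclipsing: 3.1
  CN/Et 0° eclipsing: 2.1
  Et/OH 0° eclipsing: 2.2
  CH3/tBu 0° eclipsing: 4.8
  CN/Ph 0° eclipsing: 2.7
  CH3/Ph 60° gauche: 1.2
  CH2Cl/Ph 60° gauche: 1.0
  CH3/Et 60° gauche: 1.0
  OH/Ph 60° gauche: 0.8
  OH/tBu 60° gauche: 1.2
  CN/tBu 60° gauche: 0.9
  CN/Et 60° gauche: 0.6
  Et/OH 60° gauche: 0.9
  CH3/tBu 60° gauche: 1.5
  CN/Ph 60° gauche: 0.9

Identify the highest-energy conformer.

A (staggered): CN(0°)/Ph(300°) gauche 0.9; CN(0°)/Et(60°) gauche 0.6; OH(120°)/tBu(180°) gauche 1.2; OH(120°)/Et(60°) gauche 0.9; CH3(240°)/tBu(180°) gauche 1.5; CH3(240°)/Ph(300°) gauche 1.2 → 6.3 kcal/mol.
B (eclipsed): CN(0°)/tBu(0°) eclipsed 3.1; OH(120°)/Ph(120°) eclipsed 2.7; CH3(240°)/Et(240°) eclipsed 3.2 → 9.0 kcal/mol.
C (staggered): CN(0°)/tBu(300°) gauche 0.9; CN(0°)/Ph(60°) gauche 0.9; OH(120°)/Ph(60°) gauche 0.8; OH(120°)/Et(180°) gauche 0.9; CH3(240°)/tBu(300°) gauche 1.5; CH3(240°)/Et(180°) gauche 1.0 → 6.0 kcal/mol.
D (eclipsed): CN(0°)/Ph(0°) eclipsed 2.7; OH(120°)/Et(120°) eclipsed 2.2; CH3(240°)/tBu(240°) eclipsed 4.8 → 9.7 kcal/mol.
D has the highest total (9.7 kcal/mol).

D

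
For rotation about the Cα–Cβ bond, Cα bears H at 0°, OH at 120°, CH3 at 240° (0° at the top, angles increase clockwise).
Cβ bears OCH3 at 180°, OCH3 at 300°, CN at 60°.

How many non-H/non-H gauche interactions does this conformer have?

Non-H gauche pairs: OH(120°)/OCH3(180°); OH(120°)/CN(60°); CH3(240°)/OCH3(180°); CH3(240°)/OCH3(300°) — 4 interactions.

4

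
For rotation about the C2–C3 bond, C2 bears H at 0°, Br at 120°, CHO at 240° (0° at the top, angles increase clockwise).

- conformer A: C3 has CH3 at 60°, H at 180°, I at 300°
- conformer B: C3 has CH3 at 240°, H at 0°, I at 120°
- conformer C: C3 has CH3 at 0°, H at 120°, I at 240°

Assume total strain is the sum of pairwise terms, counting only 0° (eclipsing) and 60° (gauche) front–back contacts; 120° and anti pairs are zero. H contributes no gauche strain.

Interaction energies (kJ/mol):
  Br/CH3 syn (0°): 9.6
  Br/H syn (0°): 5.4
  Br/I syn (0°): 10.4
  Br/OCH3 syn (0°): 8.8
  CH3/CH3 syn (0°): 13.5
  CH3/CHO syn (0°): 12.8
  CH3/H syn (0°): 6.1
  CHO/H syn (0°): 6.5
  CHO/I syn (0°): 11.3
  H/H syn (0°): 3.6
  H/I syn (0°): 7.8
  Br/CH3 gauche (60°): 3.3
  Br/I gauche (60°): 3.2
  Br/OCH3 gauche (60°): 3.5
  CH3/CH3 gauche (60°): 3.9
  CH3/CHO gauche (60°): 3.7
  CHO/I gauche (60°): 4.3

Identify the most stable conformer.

A

A (staggered): Br(120°)/CH3(60°) gauche 3.3; CHO(240°)/I(300°) gauche 4.3 → 7.6 kJ/mol.
B (eclipsed): H(0°)/H(0°) eclipsed 3.6; Br(120°)/I(120°) eclipsed 10.4; CHO(240°)/CH3(240°) eclipsed 12.8 → 26.8 kJ/mol.
C (eclipsed): H(0°)/CH3(0°) eclipsed 6.1; Br(120°)/H(120°) eclipsed 5.4; CHO(240°)/I(240°) eclipsed 11.3 → 22.8 kJ/mol.
A has the lowest total (7.6 kJ/mol).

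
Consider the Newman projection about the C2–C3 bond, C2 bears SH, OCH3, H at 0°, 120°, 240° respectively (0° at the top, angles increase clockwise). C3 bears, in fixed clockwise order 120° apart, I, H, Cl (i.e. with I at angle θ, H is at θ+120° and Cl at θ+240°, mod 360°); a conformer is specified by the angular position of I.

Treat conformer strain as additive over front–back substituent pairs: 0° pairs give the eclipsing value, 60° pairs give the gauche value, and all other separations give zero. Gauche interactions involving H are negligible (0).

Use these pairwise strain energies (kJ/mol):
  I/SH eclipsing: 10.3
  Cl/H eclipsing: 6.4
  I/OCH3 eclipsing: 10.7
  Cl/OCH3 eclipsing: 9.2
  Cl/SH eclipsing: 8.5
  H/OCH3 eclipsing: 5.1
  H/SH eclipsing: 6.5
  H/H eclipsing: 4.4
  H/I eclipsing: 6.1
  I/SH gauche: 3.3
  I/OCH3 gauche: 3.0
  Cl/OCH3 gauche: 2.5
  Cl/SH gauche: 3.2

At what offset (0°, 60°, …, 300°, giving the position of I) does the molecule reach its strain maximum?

120°

I at 0° (eclipsed): SH–I eclipsed, OCH3–H eclipsed, H–Cl eclipsed; 10.3 + 5.1 + 6.4 = 21.8 kJ/mol.
I at 60° (staggered): SH–I gauche, SH–Cl gauche, OCH3–I gauche; 3.3 + 3.2 + 3.0 = 9.5 kJ/mol.
I at 120° (eclipsed): SH–Cl eclipsed, OCH3–I eclipsed, H–H eclipsed; 8.5 + 10.7 + 4.4 = 23.6 kJ/mol.
I at 180° (staggered): SH–Cl gauche, OCH3–I gauche, OCH3–Cl gauche; 3.2 + 3.0 + 2.5 = 8.7 kJ/mol.
I at 240° (eclipsed): SH–H eclipsed, OCH3–Cl eclipsed, H–I eclipsed; 6.5 + 9.2 + 6.1 = 21.8 kJ/mol.
I at 300° (staggered): SH–I gauche, OCH3–Cl gauche; 3.3 + 2.5 = 5.8 kJ/mol.
The maximum (23.6 kJ/mol) occurs with I at 120°.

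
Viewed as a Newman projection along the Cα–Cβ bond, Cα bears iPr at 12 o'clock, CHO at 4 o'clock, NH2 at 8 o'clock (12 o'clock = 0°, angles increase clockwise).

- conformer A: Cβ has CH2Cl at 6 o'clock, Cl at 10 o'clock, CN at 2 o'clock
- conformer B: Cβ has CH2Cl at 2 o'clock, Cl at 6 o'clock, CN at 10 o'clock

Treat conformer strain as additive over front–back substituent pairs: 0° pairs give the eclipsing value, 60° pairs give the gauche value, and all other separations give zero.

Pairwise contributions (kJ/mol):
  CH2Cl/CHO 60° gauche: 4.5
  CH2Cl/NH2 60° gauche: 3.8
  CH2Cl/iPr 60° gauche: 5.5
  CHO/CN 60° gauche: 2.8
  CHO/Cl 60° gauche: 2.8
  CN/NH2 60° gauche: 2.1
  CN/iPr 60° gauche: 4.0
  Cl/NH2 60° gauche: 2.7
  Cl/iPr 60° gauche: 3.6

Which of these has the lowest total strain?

A

A (staggered): iPr(0°)/Cl(300°) gauche 3.6; iPr(0°)/CN(60°) gauche 4.0; CHO(120°)/CH2Cl(180°) gauche 4.5; CHO(120°)/CN(60°) gauche 2.8; NH2(240°)/CH2Cl(180°) gauche 3.8; NH2(240°)/Cl(300°) gauche 2.7 → 21.4 kJ/mol.
B (staggered): iPr(0°)/CH2Cl(60°) gauche 5.5; iPr(0°)/CN(300°) gauche 4.0; CHO(120°)/CH2Cl(60°) gauche 4.5; CHO(120°)/Cl(180°) gauche 2.8; NH2(240°)/Cl(180°) gauche 2.7; NH2(240°)/CN(300°) gauche 2.1 → 21.6 kJ/mol.
A has the lowest total (21.4 kJ/mol).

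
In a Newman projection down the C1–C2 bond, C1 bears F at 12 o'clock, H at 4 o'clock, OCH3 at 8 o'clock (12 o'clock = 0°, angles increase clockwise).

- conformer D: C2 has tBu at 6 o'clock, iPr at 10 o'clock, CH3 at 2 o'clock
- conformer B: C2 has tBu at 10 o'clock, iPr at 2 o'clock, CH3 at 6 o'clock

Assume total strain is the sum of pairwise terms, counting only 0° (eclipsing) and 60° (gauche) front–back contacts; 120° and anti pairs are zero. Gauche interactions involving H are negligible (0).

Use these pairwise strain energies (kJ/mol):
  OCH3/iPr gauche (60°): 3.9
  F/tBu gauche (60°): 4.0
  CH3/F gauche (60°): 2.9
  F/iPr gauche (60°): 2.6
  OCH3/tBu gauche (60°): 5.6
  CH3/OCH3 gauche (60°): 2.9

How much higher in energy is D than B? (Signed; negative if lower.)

D (staggered): F(0°)/iPr(300°) gauche 2.6; F(0°)/CH3(60°) gauche 2.9; OCH3(240°)/tBu(180°) gauche 5.6; OCH3(240°)/iPr(300°) gauche 3.9 → 15.0 kJ/mol.
B (staggered): F(0°)/tBu(300°) gauche 4.0; F(0°)/iPr(60°) gauche 2.6; OCH3(240°)/tBu(300°) gauche 5.6; OCH3(240°)/CH3(180°) gauche 2.9 → 15.1 kJ/mol.
E(D) − E(B) = 15.0 − 15.1 = -0.1 kJ/mol.

-0.1 kJ/mol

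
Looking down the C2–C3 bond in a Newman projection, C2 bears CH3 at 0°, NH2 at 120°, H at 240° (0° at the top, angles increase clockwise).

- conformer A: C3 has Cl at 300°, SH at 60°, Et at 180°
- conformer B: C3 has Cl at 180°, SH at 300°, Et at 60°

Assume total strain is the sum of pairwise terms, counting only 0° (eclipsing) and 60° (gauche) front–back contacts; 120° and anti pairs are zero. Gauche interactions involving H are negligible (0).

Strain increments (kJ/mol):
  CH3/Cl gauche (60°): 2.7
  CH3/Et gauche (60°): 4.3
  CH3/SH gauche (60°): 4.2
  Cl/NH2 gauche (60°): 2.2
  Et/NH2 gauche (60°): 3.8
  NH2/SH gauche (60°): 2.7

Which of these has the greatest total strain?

A (staggered): CH3(0°)/Cl(300°) gauche 2.7; CH3(0°)/SH(60°) gauche 4.2; NH2(120°)/SH(60°) gauche 2.7; NH2(120°)/Et(180°) gauche 3.8 → 13.4 kJ/mol.
B (staggered): CH3(0°)/SH(300°) gauche 4.2; CH3(0°)/Et(60°) gauche 4.3; NH2(120°)/Cl(180°) gauche 2.2; NH2(120°)/Et(60°) gauche 3.8 → 14.5 kJ/mol.
B has the highest total (14.5 kJ/mol).

B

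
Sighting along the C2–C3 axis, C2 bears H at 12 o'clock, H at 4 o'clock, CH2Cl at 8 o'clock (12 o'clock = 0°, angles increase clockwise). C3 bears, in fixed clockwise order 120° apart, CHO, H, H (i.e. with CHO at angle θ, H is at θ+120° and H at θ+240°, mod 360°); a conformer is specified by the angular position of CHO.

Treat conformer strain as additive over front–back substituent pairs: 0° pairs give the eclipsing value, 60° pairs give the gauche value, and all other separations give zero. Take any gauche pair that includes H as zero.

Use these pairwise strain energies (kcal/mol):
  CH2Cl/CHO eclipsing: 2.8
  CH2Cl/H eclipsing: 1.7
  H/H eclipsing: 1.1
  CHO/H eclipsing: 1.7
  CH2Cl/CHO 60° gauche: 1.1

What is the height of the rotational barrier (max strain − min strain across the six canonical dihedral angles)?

5.0 kcal/mol

CHO at 0° (eclipsed): H(0°)/CHO(0°) eclipsed 1.7; H(120°)/H(120°) eclipsed 1.1; CH2Cl(240°)/H(240°) eclipsed 1.7 → 4.5 kcal/mol.
CHO at 60° (staggered): no non-H gauche contacts → 0.0 kcal/mol.
CHO at 120° (eclipsed): H(0°)/H(0°) eclipsed 1.1; H(120°)/CHO(120°) eclipsed 1.7; CH2Cl(240°)/H(240°) eclipsed 1.7 → 4.5 kcal/mol.
CHO at 180° (staggered): CH2Cl(240°)/CHO(180°) gauche 1.1 → 1.1 kcal/mol.
CHO at 240° (eclipsed): H(0°)/H(0°) eclipsed 1.1; H(120°)/H(120°) eclipsed 1.1; CH2Cl(240°)/CHO(240°) eclipsed 2.8 → 5.0 kcal/mol.
CHO at 300° (staggered): CH2Cl(240°)/CHO(300°) gauche 1.1 → 1.1 kcal/mol.
Max at 240° (5.0 kcal/mol), min at 60° (0.0 kcal/mol); barrier = 5.0 kcal/mol.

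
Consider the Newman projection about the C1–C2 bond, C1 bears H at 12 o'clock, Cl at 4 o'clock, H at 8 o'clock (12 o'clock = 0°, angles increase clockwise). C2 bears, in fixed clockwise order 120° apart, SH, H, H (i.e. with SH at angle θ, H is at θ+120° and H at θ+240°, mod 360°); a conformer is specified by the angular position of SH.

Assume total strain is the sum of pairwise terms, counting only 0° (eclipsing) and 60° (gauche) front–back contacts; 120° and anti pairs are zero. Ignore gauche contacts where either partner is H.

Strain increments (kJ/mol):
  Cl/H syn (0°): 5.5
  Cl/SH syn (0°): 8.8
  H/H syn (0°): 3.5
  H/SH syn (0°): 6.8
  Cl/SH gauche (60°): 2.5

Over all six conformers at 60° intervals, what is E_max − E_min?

15.8 kJ/mol

SH at 0° (eclipsed): H(0°)/SH(0°) eclipsed 6.8; Cl(120°)/H(120°) eclipsed 5.5; H(240°)/H(240°) eclipsed 3.5 → 15.8 kJ/mol.
SH at 60° (staggered): Cl(120°)/SH(60°) gauche 2.5 → 2.5 kJ/mol.
SH at 120° (eclipsed): H(0°)/H(0°) eclipsed 3.5; Cl(120°)/SH(120°) eclipsed 8.8; H(240°)/H(240°) eclipsed 3.5 → 15.8 kJ/mol.
SH at 180° (staggered): Cl(120°)/SH(180°) gauche 2.5 → 2.5 kJ/mol.
SH at 240° (eclipsed): H(0°)/H(0°) eclipsed 3.5; Cl(120°)/H(120°) eclipsed 5.5; H(240°)/SH(240°) eclipsed 6.8 → 15.8 kJ/mol.
SH at 300° (staggered): no non-H gauche contacts → 0.0 kJ/mol.
Max at 0° (15.8 kJ/mol), min at 300° (0.0 kJ/mol); barrier = 15.8 kJ/mol.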